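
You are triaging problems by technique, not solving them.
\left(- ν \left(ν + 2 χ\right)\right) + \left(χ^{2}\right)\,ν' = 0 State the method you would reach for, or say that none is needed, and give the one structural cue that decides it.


Best approach: the homogeneous substitution — scaling χ and ν together leaves the slope fixed — it depends only on ν/χ, so substitute the ratio. This doubles as a Bernoulli equation in the unknown as written; the homogeneous route needs no setup at all.


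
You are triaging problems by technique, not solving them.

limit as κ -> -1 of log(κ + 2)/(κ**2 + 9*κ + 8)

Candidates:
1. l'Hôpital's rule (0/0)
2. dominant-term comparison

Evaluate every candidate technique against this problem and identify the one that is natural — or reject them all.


Best approach: l'Hôpital's rule (0/0) — numerator and denominator both vanish at -1 — a genuine 0/0 form, which is exactly when l'Hôpital applies. Expanding numerator and denominator to first order gives the same value — the rule automates exactly that.
- l'Hôpital's rule (0/0) — yes — fits the structure here.
- dominant-term comparison: leading-power comparison does not apply to this form.


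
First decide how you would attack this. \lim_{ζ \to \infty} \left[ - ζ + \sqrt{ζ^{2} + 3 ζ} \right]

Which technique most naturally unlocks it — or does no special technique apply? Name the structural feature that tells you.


Best approach: conjugate multiplication — divergence minus divergence hides a finite answer — expose it by pairing \sqrt{ζ^{2} + 3 ζ} - ζ with its conjugate.


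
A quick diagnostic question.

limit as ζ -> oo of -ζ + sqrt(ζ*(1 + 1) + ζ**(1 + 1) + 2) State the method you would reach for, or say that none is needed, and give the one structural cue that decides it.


Verdict: conjugate multiplication — the ∞ − ∞ radical form is the exact trigger for the conjugate maneuver.


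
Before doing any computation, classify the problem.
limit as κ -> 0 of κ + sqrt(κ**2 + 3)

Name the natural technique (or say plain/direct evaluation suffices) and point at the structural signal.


Best approach: no special technique — no vanishing denominator and no indeterminate clash at the point — evaluation is immediate.


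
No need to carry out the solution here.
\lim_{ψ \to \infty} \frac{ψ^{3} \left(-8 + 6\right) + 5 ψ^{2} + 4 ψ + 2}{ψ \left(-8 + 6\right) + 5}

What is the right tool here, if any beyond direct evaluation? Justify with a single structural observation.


Best approach: dominant-term comparison — divide through by the highest power of ψ; every lower-order term dies and the dominant terms decide the limit. Differentiating the expression as a single quotient would eventually settle it as well; matching dominant growth settles it immediately.


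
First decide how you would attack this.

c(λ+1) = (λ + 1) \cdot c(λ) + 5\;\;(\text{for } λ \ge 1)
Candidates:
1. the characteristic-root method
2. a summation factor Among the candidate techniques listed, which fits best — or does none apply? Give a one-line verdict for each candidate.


Verdict: a summation factor — rescale the sequence by the product of the weights λ + 1 so far — the recurrence collapses to a plain running sum.
- the characteristic-root method: the coefficients change with the index, which the root method cannot absorb.
- a summation factor: yes, a natural case for it.


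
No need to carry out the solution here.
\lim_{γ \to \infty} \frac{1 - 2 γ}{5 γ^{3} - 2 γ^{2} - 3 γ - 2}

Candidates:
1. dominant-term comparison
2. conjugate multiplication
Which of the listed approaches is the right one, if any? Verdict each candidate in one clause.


Method: dominant-term comparison — at large γ only the top-degree terms survive; compare the leading terms and the limit falls out.
- dominant-term comparison: yes, a natural case for it.
- conjugate multiplication — there are no radicals in tension whose conjugate would simplify matters.


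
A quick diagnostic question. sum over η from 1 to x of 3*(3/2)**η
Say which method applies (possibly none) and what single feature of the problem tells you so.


Technique: the geometric series formula — consecutive terms stand in a fixed index-free ratio — the geometric sum formula closes it.


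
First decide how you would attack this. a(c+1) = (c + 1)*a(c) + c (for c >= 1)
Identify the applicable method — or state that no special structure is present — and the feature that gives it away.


Best approach: a summation factor — first-order, linear, moving coefficient c + 1: the discrete analogue of an integrating factor handles it.


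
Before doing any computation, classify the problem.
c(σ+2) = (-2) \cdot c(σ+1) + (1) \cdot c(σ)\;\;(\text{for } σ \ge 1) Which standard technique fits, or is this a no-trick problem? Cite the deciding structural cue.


Technique: the characteristic-root method — no index-dependence in the weights and nothing inhomogeneous: classic characteristic-equation setup.


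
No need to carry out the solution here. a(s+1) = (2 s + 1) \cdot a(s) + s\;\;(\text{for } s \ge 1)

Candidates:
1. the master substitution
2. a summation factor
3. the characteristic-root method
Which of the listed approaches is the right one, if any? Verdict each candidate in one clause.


Technique: a summation factor — an index-dependent multiplier 2 s + 1 rules out characteristic roots; a summation factor converts it to a pure difference.
- the master substitution — the recursion steps by a constant offset, so exponential reindexing is pointless.
- a summation factor: applicable, and directly so.
- the characteristic-root method: the coefficients vary with the index, breaking the constant-coefficient structure the method needs.


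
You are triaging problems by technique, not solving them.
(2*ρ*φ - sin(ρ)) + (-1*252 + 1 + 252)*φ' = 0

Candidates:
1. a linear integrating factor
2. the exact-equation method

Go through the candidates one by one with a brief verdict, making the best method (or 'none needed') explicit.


Method: a linear integrating factor — φ enters only linearly with coefficient 2*ρ; multiply by exp of the integral of 2*ρ and the left side becomes one derivative.
- a linear integrating factor — yes — fits the structure here.
- the exact-equation method — exactness fails on the nose — the mixed partials do not match.


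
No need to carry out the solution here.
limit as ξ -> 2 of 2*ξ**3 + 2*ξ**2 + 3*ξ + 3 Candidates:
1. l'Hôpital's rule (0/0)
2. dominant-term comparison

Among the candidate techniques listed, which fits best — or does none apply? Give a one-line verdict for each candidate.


Verdict: no special technique — the expression is continuous at the evaluation point — substitute directly; no indeterminate form appears.
- l'Hôpital's rule (0/0) — evaluation at the point is determinate, so the rule has nothing to repair.
- dominant-term comparison: this is not a rational comparison of growth rates at infinity.


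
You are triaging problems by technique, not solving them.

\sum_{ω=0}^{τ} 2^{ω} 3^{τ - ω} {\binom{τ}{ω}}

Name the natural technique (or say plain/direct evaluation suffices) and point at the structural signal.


Best approach: the binomial theorem — the binomial coefficients weight matched powers of 2 and 3, which is exactly the expansion of a binomial power.


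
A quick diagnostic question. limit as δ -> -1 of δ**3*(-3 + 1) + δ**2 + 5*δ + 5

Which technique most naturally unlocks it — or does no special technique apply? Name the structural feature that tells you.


Verdict: no special technique — no denominator vanishes and nothing blows up at -1: direct substitution is the whole computation.


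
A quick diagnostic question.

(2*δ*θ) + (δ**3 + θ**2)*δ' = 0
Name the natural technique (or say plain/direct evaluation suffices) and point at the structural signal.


Best approach: the exact-equation method — take the mixed partials of 2*δ*θ and δ**3 + θ**2: they are equal, which certifies an exact differential.


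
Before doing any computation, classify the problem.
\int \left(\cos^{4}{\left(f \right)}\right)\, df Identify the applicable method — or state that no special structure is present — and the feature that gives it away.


Diagnosis: a trigonometric identity — the exponent on \cos^{4}{\left(f \right)} is even — the power-reduction identity is the standard preprocessing step.


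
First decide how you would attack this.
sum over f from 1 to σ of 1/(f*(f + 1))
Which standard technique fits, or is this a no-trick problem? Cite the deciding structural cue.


Diagnosis: telescoping — 1/(f*(f + 1)) hides a difference of shifted reciprocals — decompose it and the middle of the sum vanishes.


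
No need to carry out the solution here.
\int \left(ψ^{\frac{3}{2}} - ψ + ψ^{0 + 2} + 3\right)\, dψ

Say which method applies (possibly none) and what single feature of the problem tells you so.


Best approach: no special technique — scan for structure and find none: constant multiples of powers of ψ, integrate directly.


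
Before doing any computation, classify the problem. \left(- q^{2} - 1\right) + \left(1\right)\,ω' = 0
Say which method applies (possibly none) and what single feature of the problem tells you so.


Verdict: no special technique — solved for the derivative, ω never appears on the right — this is a direct integration in q, not a differential-equations problem at heart.


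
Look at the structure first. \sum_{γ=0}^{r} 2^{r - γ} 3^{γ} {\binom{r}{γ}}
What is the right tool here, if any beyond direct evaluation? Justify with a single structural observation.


Technique: the binomial theorem — the binomial coefficients weight matched powers of 3 and 2, which is exactly the expansion of a binomial power.


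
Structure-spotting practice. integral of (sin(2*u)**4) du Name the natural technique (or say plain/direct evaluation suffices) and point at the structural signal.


Verdict: a trigonometric identity — the exponent on sin(2*u)**4 is even — the power-reduction identity is the standard preprocessing step.


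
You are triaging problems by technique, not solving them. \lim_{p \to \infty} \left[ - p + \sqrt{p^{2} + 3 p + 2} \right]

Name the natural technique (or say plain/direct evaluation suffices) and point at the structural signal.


Best approach: conjugate multiplication — the ∞ − ∞ radical form is the exact trigger for the conjugate maneuver.


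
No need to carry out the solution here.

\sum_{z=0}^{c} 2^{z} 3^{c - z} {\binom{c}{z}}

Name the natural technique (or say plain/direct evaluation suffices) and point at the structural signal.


Best approach: the binomial theorem — binomial coefficients against complementary powers of 2 and 3: recognize the binomial expansion and resum.


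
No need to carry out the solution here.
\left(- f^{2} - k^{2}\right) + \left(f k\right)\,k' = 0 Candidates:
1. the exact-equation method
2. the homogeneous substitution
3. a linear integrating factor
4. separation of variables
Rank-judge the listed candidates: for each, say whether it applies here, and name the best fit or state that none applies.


Technique: the homogeneous substitution — the slope is degree-zero homogeneous: the ratio substitution v = k/f collapses it. A Bernoulli substitution is a fair alternative on this equation directly; the homogeneous reading takes it as given.
- the exact-equation method — the mixed-partials test fails on this split — it is not an exact differential as presented.
- the homogeneous substitution — applies; the problem has the shape this method handles.
- a linear integrating factor — the unknown enters nonlinearly (through a power, a denominator, or a transcendental function), which the linear integrating-factor recipe cannot absorb as-is — any repair would come from a preliminary substitution, not the factor.
- separation of variables: the two dependences do not factor apart.


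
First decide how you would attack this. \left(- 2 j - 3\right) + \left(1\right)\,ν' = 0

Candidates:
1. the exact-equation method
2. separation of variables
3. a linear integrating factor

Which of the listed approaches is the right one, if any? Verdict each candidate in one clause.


Method: no special technique — solved for the derivative, ν never appears on the right — this is a direct integration in j, not a differential-equations problem at heart.
- the exact-equation method: no dependence on the unknown anywhere: exactness is a label without content here.
- separation of variables: any separation here is vacuous (nothing depends on the unknown); direct integration is the honest label.
- a linear integrating factor — the linear template holds only trivially here (the unknown is absent, so the coefficient is zero) — the method is not the natural label.


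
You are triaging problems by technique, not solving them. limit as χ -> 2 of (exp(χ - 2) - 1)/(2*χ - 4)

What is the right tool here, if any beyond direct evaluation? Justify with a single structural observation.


Verdict: l'Hôpital's rule (0/0) — substituting 2 gives 0 over 0; differentiate top and bottom once and re-evaluate. A local series expansion at the point resolves it as well; the rule is the packaged version of that step.


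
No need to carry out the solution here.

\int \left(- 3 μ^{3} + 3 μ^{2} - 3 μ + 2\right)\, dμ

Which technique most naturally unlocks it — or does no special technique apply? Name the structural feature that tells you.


Method: no special technique — every term is a constant multiple of a power of μ; term-wise power-rule integration needs no preliminary transformation.


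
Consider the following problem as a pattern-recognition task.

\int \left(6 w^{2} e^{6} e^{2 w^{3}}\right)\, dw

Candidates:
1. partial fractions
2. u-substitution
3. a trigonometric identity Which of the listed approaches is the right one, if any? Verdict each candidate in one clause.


Best approach: u-substitution — collected, the integrand has one factor that is, up to a constant, the derivative of an inner expression the rest depends on — substitute for that inner expression.
- partial fractions: there is no rational-function structure to decompose.
- u-substitution: yes, a natural case for it.
- a trigonometric identity — no sine or cosine appears, so there is nothing for a trigonometric identity to act on.


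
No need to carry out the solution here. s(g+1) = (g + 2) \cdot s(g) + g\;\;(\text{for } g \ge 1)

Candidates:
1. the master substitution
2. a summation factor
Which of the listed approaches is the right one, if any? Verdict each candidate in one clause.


Method: a summation factor — one step of memory with a weight g + 2 that changes as the index grows — the summation-factor construction is built for this.
- the master substitution: the recursion shifts the index rather than dividing it.
- a summation factor — a fit — the right tool for this form.


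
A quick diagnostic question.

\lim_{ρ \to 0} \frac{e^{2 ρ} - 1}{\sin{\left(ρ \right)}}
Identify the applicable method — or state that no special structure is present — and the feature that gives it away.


Best approach: l'Hôpital's rule (0/0) — numerator and denominator both vanish at 0 — a genuine 0/0 form, which is exactly when l'Hôpital applies. One could equally expand both pieces locally and compare leading terms; the rule does that in one stroke.


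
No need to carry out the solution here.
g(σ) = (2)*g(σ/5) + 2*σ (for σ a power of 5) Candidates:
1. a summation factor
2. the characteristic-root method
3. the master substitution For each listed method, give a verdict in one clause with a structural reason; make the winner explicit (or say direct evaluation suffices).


Method: the master substitution — the argument contracts 5-fold per step: reindex σ exponentially and solve the linear recurrence in the new index.
- a summation factor — the recursion divides its index rather than shifting it — there is no previous-term chain for a summation factor to telescope.
- the characteristic-root method — a divided-index call is not the fixed-shift linear shape that characteristic roots solve.
- the master substitution — applies; the problem has the shape this method handles.


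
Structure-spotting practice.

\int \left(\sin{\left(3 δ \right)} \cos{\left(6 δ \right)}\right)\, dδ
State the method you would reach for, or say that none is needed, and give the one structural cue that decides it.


Diagnosis: a trigonometric identity — two different frequencies multiply in \sin{\left(3 δ \right)} \cos{\left(6 δ \right)}; the product-to-sum formula separates them.


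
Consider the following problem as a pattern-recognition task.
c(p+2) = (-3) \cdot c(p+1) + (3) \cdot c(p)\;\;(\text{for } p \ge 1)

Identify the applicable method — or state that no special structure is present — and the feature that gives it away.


Method: the characteristic-root method — this is the constant-coefficient homogeneous case — the whole solution in p reduces to a polynomial's roots.


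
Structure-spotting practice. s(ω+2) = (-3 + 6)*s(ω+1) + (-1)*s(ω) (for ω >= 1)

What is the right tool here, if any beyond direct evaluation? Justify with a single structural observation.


Verdict: the characteristic-root method — the recurrence is linear and homogeneous with constant coefficients, so the ansatz r^ω turns it into a polynomial equation for r.


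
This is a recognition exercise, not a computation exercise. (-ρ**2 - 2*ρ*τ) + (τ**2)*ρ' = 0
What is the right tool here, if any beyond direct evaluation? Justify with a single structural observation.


Verdict: the homogeneous substitution — solved for the derivative, the right side is unchanged under scaling τ and ρ together — it depends only on the ratio ρ/τ, so substitute a single ratio variable. This doubles as a Bernoulli equation in the unknown as written; the homogeneous route needs no setup at all.


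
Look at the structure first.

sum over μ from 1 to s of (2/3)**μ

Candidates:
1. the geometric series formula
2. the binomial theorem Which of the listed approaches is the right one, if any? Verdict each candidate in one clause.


Diagnosis: the geometric series formula — consecutive terms stand in a fixed index-free ratio — the geometric sum formula closes it.
- the geometric series formula: yes, a natural case for it.
- the binomial theorem: no binomial coefficients pair with matched powers.


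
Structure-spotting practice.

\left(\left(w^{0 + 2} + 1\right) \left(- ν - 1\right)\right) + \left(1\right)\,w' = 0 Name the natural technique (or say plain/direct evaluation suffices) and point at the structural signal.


Technique: separation of variables — one side of the product carries the independent variable, the other the unknown — the textbook separation shape.


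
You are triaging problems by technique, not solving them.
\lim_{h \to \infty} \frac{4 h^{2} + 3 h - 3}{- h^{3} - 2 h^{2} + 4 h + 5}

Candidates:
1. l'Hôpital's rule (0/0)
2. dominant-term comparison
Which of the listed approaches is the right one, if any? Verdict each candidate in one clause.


Diagnosis: dominant-term comparison — at large h only the top-degree terms survive; compare the leading terms and the limit falls out.
- l'Hôpital's rule (0/0) — viewed as a single quotient this runs to ∞/∞, not the 0/0 clash this candidate addresses; an at-infinity variant of the rule would resolve it, but comparing leading growth reads the answer without differentiating.
- dominant-term comparison — yes, a natural case for it.


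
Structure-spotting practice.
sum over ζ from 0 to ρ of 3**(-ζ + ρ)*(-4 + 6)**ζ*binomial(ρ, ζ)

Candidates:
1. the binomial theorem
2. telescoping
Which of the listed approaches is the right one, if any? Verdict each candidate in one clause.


Diagnosis: the binomial theorem — the summand is term ζ of a binomial expansion in (-4 + 6) and 3; the whole sum is a single power.
- the binomial theorem — yes, a natural case for it.
- telescoping: in the displayed form, no term reappears at a neighboring index to cancel against.


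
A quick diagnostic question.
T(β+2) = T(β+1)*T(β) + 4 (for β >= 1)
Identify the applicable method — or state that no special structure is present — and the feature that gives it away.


Verdict: no special technique — once the recursion is nonlinear, characteristic roots, master substitutions, and summation factors are all off the table.


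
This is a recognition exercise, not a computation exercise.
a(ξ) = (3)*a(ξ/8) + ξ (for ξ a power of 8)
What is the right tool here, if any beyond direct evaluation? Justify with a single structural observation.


Method: the master substitution — index division is the fingerprint: ξ/8 in the recursive call means substitute ξ = 8^m.


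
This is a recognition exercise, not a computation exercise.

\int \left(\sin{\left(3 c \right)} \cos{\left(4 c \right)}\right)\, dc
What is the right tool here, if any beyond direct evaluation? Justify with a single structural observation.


Method: a trigonometric identity — split \sin{\left(3 c \right)} \cos{\left(4 c \right)} with the angle-addition identities: the resulting sum integrates term by term.


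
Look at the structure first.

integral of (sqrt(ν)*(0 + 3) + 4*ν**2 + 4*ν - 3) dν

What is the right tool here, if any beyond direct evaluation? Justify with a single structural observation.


Technique: no special technique — a term-by-term power-rule job in ν; no substitution or rearrangement earns its keep here.


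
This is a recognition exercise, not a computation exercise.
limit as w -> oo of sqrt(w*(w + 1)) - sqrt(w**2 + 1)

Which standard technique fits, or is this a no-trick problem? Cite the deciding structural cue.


Method: conjugate multiplication — neither sqrt(w*(w + 1)) nor sqrt(w**2 + 1) converges alone, so rewrite their difference as a conjugate-rationalized quotient first.


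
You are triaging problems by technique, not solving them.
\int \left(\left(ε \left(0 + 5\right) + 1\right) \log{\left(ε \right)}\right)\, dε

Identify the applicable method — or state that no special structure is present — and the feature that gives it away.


Diagnosis: integration by parts — take \log{\left(ε \right)} as the piece to differentiate: what remains is a power-rule integral in disguise.


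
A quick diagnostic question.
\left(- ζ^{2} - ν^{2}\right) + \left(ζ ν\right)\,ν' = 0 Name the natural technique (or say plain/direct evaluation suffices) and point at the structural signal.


Best approach: the homogeneous substitution — solved for the derivative, the right side is unchanged under scaling ζ and ν together — it depends only on the ratio ν/ζ, so substitute a single ratio variable. This doubles as a Bernoulli equation in the unknown as written; the homogeneous route needs no setup at all.


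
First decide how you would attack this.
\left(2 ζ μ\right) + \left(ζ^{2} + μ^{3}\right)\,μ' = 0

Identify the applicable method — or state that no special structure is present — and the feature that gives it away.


Verdict: the exact-equation method — the cross partial derivatives of 2 ζ μ and ζ^{2} + μ^{3} agree, so the left side is the total differential of one potential in ζ and μ.


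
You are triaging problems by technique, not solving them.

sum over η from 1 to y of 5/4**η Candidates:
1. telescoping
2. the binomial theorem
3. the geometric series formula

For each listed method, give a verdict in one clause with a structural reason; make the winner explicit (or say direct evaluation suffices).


Diagnosis: the geometric series formula — consecutive terms stand in a fixed index-free ratio — the geometric sum formula closes it.
- telescoping — computed from the summand as displayed, the partial sums build up without the pairwise collapse telescoping exploits.
- the binomial theorem: the terms lack the binomial-coefficient-weighted complementary-power pattern of an expansion.
- the geometric series formula — applicable, and directly so.


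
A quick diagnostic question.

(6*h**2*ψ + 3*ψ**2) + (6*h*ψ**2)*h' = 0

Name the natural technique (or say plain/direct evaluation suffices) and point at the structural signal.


Best approach: the exact-equation method — d/dh of 6*h**2*ψ + 3*ψ**2 equals d/dψ of 6*h*ψ**2: the form is a total differential of one potential — integrate it exactly.


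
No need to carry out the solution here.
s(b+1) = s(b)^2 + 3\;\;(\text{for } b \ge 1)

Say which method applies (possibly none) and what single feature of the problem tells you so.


Best approach: no special technique — nonlinear feedback in the recursion rules out every root- or factor-based technique.


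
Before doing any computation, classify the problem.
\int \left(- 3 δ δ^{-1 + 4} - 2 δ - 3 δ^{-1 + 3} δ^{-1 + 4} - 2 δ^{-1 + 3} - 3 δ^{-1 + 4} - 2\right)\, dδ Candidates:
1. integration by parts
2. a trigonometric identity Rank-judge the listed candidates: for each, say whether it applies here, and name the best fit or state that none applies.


Method: no special technique — a term-by-term power-rule job in δ; no substitution or rearrangement earns its keep here.
- integration by parts — parts would only shuffle a directly integrable integrand.
- a trigonometric identity: there is no trigonometric structure at all — the integrand carries no sine or cosine to rewrite.


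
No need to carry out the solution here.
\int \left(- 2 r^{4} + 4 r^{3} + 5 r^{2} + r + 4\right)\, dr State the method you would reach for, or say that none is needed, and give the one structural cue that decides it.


Method: no special technique — nothing composite, nothing rational, nothing trigonometric — each constant-multiple power of r integrates by the power rule alone.


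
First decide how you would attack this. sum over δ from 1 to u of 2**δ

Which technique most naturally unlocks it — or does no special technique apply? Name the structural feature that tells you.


Method: the geometric series formula — consecutive terms stand in a fixed index-free ratio — the geometric sum formula closes it.


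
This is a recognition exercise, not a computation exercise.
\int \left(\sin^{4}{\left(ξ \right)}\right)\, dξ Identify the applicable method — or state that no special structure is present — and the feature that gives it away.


Technique: a trigonometric identity — apply power reduction to \sin^{4}{\left(ξ \right)}; each application halves the trigonometric degree.


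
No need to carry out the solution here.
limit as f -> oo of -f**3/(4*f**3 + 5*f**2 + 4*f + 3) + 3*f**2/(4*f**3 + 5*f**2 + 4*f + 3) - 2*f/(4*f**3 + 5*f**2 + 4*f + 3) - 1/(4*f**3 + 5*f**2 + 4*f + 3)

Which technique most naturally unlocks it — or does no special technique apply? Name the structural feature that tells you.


Technique: dominant-term comparison — divide through by the highest power of f; every lower-order term dies and the dominant terms decide the limit. As a single quotient, the ∞/∞ shape would yield to repeated differentiation as well — the growth comparison gets there in one look.


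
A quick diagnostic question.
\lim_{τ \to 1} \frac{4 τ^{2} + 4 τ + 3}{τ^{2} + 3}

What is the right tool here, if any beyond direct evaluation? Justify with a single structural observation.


Diagnosis: no special technique — nothing blocks direct substitution at 1: plug in and finish.


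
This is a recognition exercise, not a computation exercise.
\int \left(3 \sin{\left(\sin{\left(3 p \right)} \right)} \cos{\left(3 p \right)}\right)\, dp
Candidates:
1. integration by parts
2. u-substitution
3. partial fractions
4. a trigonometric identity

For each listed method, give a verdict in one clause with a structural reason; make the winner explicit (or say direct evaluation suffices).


Technique: u-substitution — collected, the integrand has one factor that is, up to a constant, the derivative of an inner expression the rest depends on — substitute for that inner expression.
- integration by parts — there is no nonconstant-polynomial-times-kernel split with an exp, sine, cosine (degree-1 argument), or logarithm partner.
- u-substitution: a fit — the right tool for this form.
- partial fractions: the expression is not a ratio of polynomials that decomposes further.
- a trigonometric identity — the trigonometric factor has no even power to reduce and no cross-frequency product to convert — the standard power-reduction and product-to-sum identities do not engage it.


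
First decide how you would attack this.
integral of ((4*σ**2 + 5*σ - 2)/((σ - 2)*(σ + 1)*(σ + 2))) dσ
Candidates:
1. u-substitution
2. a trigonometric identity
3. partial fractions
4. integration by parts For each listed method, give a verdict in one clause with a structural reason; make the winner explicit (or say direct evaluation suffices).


Diagnosis: partial fractions — the bottom factors while the top stays lower-degree — split into simple fractions and integrate piece by piece.
- u-substitution: no subexpression of the integrand pairs with its own derivative as a factor — individual terms may offer their own substitutions, but any change of variable covering the whole integral would have to be constructed from outside the expression.
- a trigonometric identity — no sine or cosine appears, so there is nothing for a trigonometric identity to act on.
- partial fractions — yes, a natural case for it.
- integration by parts: the integrand does not split as a nonconstant polynomial times an exp, sine, cosine of a linear argument, or logarithm — no polynomial-kernel parts product to differentiate one side of.


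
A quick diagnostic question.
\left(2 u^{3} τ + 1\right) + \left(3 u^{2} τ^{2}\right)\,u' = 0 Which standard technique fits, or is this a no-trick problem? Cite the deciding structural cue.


Best approach: the exact-equation method — the mixed-partials test passes for 2 u^{3} τ + 1 and 3 u^{2} τ^{2}, so a potential function exists as presented.


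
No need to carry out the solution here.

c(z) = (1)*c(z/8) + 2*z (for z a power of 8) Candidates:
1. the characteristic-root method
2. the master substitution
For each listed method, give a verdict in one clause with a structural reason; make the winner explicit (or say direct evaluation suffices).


Best approach: the master substitution — the argument shrinks by the factor 8, so measure the index on a logarithmic scale and the recursion becomes a shift.
- the characteristic-root method: the recursion divides its index rather than shifting it — outside the constant-shift family the root method covers.
- the master substitution: a fit — the right tool for this form.


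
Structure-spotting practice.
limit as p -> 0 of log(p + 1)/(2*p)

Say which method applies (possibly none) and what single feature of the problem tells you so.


Verdict: l'Hôpital's rule (0/0) — numerator and denominator both vanish at 0 — a genuine 0/0 form, which is exactly when l'Hôpital applies. The standard small-argument limits would also carry it; the rule is the systematic route.


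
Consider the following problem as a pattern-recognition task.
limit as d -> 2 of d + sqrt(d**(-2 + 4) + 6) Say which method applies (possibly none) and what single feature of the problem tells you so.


Best approach: no special technique — the expression is continuous at the evaluation point — substitute directly; no indeterminate form appears.


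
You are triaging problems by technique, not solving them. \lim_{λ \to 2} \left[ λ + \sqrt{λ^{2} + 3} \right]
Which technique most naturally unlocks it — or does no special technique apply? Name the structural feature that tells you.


Method: no special technique — the function is continuous at 2; evaluation is itself the limit, no machinery required.


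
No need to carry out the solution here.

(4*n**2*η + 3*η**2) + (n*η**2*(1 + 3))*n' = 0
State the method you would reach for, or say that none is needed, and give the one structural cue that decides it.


Method: the exact-equation method — equality of cross partials is the green light — assemble the potential function term by term.


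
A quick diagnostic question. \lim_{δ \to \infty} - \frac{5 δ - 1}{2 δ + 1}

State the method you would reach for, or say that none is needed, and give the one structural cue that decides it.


Best approach: dominant-term comparison — as δ grows, only the highest-degree terms matter — compare leading terms and read the limit off. Differentiating the expression as a single quotient would eventually settle it as well; matching dominant growth settles it immediately.


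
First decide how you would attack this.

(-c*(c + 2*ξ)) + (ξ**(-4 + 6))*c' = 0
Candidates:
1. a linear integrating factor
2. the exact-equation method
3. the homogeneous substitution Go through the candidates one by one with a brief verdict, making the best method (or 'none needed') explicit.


Method: the homogeneous substitution — the slope is degree-zero homogeneous: the ratio substitution v = c/ξ collapses it. Rearranged, this also fits the Bernoulli template directly; the homogeneous substitution reads the structure without the rearrangement.
- a linear integrating factor: a nonlinear term in the unknown puts this outside the integrating-factor template.
- the exact-equation method: the cross partial derivatives disagree, so no single potential exists.
- the homogeneous substitution — applies; the problem has the shape this method handles.


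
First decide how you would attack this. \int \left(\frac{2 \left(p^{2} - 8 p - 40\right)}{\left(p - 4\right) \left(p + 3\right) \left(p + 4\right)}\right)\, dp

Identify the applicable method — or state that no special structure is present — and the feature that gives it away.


Verdict: partial fractions — a proper rational integrand whose denominator splits into simpler factors — decompose into partial fractions first.


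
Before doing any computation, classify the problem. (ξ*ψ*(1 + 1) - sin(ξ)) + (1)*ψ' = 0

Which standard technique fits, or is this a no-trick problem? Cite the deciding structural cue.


Best approach: a linear integrating factor — the unknown enters only to the first power against a nonzero forcing term — the integrating-factor template applies directly.


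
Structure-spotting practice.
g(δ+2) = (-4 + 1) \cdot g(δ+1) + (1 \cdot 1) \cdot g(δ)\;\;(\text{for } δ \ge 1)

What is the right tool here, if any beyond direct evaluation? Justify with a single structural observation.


Technique: the characteristic-root method — shift-invariance with fixed coefficients calls for exponential trials; the characteristic polynomial finds every r^δ.


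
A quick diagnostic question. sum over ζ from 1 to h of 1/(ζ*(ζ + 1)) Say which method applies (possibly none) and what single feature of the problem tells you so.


Best approach: telescoping — integer-spaced poles in 1/(ζ*(ζ + 1)) are the telescoping signature in disguise.


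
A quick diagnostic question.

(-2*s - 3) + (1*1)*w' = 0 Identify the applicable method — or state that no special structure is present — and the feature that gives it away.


Best approach: no special technique — with w absent the equation is not coupled at all: direct integration in s.


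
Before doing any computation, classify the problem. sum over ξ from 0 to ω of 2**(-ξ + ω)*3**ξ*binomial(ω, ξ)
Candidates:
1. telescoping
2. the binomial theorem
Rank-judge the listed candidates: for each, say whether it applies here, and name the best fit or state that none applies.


Verdict: the binomial theorem — the binomial coefficients weight matched powers of 3 and 2, which is exactly the expansion of a binomial power.
- telescoping — writing out consecutive terms as given produces no pairwise cancellation.
- the binomial theorem — yes — fits the structure here.


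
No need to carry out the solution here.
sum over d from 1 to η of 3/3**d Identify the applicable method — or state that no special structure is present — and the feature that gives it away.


Method: the geometric series formula — consecutive terms stand in a fixed index-free ratio — the geometric sum formula closes it.


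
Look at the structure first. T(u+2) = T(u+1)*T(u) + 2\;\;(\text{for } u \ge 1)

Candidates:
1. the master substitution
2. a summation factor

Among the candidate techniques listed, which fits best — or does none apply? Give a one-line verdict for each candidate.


Best approach: no special technique — the new term depends nonlinearly on the old ones, which disqualifies every superposition-based technique.
- the master substitution: the recursive argument is a shift of the index, not a fixed fraction of it.
- a summation factor: no summation factor applies — the rule is not linear in the sequence values.


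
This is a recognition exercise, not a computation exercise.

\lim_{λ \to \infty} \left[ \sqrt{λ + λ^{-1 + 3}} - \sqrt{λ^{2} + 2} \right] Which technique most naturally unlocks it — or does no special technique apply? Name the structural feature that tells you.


Diagnosis: conjugate multiplication — both pieces blow up but their difference is finite; the conjugate trick rationalizes \sqrt{λ + λ^{-1 + 3}} - \sqrt{λ^{2} + 2}.


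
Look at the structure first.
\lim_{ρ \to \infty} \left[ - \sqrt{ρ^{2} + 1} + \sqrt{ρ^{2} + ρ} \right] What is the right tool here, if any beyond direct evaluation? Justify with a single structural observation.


Best approach: conjugate multiplication — two divergent pieces with a minus sign between them and a radical in the mix: rationalize \sqrt{ρ^{2} + ρ} - \sqrt{ρ^{2} + 1} before any limit law applies.


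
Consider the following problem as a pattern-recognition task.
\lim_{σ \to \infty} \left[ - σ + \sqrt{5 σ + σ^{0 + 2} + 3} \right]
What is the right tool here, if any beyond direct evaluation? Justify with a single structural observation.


Method: conjugate multiplication — the difference \sqrt{5 σ + σ^{0 + 2} + 3} - σ is an ∞ − ∞ stalemate; its conjugate partner breaks the tie.


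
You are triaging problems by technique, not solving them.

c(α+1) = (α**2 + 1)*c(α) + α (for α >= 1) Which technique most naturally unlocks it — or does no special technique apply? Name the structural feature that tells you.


Method: a summation factor — one step of memory with a weight α**2 + 1 that changes as the index grows — the summation-factor construction is built for this.


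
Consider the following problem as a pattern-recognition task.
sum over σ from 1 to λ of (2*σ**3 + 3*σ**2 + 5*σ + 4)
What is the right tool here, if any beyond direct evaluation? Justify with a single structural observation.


Diagnosis: no special technique — the summand is a plain polynomial in σ (expanding first if it arrives factored); standard power-sum formulas evaluate it term by term.


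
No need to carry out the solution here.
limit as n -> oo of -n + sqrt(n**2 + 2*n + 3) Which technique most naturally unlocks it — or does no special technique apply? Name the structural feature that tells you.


Verdict: conjugate multiplication — sqrt(n**2 + 2*n + 3) and n both blow up, but their difference is tame once the conjugate rationalizes it.


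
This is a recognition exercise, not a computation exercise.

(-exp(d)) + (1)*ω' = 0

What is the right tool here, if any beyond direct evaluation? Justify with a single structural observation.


Technique: no special technique — with ω absent the equation is not coupled at all: direct integration in d.
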